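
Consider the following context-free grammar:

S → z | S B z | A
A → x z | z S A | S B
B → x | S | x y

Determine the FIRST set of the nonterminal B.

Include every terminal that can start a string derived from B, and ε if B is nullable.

We compute FIRST(B) using the standard algorithm.
FIRST(A) = {x, z}
FIRST(B) = {x, z}
FIRST(S) = {x, z}
Therefore, FIRST(B) = {x, z}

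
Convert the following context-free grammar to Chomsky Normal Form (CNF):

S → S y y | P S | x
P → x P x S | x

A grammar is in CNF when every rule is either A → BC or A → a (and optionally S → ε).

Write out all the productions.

TY → y; S → x; TX → x; P → x; S → S X0; X0 → TY TY; S → P S; P → TX X1; X1 → P X2; X2 → TX S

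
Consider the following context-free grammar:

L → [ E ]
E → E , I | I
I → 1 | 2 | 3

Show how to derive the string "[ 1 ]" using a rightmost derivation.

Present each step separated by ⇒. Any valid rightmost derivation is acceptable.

L ⇒ [ E ] ⇒ [ I ] ⇒ [ 1 ]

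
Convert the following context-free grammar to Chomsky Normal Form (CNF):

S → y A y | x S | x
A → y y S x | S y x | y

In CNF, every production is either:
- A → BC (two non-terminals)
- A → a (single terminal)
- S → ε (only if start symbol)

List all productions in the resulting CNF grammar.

TY → y; TX → x; S → x; A → y; S → TY X0; X0 → A TY; S → TX S; A → TY X1; X1 → TY X2; X2 → S TX; A → S X3; X3 → TY TX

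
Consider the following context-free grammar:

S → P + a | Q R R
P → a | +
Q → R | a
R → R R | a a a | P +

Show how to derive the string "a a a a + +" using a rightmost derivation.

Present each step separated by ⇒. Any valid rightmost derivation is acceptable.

S ⇒ Q R R ⇒ Q R P + ⇒ Q R + + ⇒ Q a a a + + ⇒ a a a a + +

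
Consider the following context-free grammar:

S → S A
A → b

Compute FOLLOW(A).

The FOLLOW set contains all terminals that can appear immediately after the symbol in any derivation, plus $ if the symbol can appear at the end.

We compute FOLLOW(A) using the standard algorithm.
FOLLOW(S) starts with {$}.
FIRST(A) = {b}
FIRST(S) = {}
FOLLOW(A) = {$, b}
FOLLOW(S) = {$, b}
Therefore, FOLLOW(A) = {$, b}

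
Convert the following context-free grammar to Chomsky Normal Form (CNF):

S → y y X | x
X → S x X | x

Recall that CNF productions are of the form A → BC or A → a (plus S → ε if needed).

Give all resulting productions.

TY → y; S → x; TX → x; X → x; S → TY X0; X0 → TY X; X → S X1; X1 → TX X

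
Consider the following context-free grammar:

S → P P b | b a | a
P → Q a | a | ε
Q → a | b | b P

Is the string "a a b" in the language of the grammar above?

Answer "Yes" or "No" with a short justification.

Yes - a valid derivation exists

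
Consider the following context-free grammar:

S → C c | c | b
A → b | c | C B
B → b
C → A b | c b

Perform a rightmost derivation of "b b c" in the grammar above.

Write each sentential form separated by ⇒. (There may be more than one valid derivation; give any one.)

S ⇒ C c ⇒ A b c ⇒ b b c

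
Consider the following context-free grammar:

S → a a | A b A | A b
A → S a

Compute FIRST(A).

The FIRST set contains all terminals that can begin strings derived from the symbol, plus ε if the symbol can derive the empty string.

We compute FIRST(A) using the standard algorithm.
FIRST(A) = {a}
FIRST(S) = {a}
Therefore, FIRST(A) = {a}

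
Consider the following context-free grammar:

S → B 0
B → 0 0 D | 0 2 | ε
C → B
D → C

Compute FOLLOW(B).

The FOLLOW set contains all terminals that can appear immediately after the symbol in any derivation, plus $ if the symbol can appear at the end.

We compute FOLLOW(B) using the standard algorithm.
FOLLOW(S) starts with {$}.
FIRST(B) = {0, ε}
FIRST(C) = {0, ε}
FIRST(D) = {0, ε}
FIRST(S) = {0}
FOLLOW(B) = {0}
FOLLOW(C) = {0}
FOLLOW(D) = {0}
FOLLOW(S) = {$}
Therefore, FOLLOW(B) = {0}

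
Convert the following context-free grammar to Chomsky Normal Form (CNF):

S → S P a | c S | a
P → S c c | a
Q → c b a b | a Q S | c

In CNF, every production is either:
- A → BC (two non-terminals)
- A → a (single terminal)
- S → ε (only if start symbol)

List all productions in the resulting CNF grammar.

TA → a; TC → c; S → a; P → a; TB → b; Q → c; S → S X0; X0 → P TA; S → TC S; P → S X1; X1 → TC TC; Q → TC X2; X2 → TB X3; X3 → TA TB; Q → TA X4; X4 → Q S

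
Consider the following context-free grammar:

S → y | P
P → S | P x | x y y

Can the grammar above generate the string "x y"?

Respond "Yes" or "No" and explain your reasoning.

No - no valid derivation exists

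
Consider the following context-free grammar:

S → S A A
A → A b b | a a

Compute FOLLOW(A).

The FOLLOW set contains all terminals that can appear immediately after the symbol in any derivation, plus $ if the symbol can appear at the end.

We compute FOLLOW(A) using the standard algorithm.
FOLLOW(S) starts with {$}.
FIRST(A) = {a}
FIRST(S) = {}
FOLLOW(A) = {$, a, b}
FOLLOW(S) = {$, a}
Therefore, FOLLOW(A) = {$, a, b}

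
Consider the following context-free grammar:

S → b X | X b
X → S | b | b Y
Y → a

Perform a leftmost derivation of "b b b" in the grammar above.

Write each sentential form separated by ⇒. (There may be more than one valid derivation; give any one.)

S ⇒ b X ⇒ b S ⇒ b X b ⇒ b b b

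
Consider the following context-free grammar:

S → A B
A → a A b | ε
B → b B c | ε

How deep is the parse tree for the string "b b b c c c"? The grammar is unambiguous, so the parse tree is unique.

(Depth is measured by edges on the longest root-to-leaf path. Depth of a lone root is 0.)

5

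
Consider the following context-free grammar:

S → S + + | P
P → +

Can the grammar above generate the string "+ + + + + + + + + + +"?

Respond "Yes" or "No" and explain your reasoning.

Yes - a valid derivation exists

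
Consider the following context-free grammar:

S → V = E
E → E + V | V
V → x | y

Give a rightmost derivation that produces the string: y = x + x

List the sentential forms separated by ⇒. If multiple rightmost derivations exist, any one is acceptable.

S ⇒ V = E ⇒ V = E + V ⇒ V = E + x ⇒ V = V + x ⇒ V = x + x ⇒ y = x + x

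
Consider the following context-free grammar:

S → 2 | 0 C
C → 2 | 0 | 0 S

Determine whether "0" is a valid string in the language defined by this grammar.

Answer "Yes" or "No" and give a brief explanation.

No - no valid derivation exists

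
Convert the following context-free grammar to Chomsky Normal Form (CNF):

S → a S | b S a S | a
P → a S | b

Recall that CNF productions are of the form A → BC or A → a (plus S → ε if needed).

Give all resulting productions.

TA → a; TB → b; S → a; P → b; S → TA S; S → TB X0; X0 → S X1; X1 → TA S; P → TA S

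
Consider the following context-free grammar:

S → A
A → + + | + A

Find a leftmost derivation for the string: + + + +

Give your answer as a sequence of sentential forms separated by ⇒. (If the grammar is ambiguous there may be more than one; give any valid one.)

S ⇒ A ⇒ + A ⇒ + + A ⇒ + + + +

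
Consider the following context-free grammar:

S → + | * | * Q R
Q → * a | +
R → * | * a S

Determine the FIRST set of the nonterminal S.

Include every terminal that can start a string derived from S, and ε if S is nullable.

We compute FIRST(S) using the standard algorithm.
FIRST(Q) = {*, +}
FIRST(R) = {*}
FIRST(S) = {*, +}
Therefore, FIRST(S) = {*, +}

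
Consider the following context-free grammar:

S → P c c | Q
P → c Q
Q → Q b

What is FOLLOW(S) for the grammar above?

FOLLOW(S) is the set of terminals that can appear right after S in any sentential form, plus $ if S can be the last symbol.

We compute FOLLOW(S) using the standard algorithm.
FOLLOW(S) starts with {$}.
FIRST(P) = {c}
FIRST(Q) = {}
FIRST(S) = {c}
FOLLOW(P) = {c}
FOLLOW(Q) = {$, b, c}
FOLLOW(S) = {$}
Therefore, FOLLOW(S) = {$}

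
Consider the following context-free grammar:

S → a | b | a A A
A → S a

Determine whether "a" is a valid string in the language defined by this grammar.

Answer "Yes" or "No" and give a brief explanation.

Yes - a valid derivation exists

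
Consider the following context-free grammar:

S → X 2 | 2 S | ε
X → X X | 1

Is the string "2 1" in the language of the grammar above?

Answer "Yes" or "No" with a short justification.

No - no valid derivation exists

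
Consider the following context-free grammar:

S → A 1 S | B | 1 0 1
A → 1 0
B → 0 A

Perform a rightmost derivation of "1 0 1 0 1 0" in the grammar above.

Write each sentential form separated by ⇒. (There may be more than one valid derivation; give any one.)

S ⇒ A 1 S ⇒ A 1 B ⇒ A 1 0 A ⇒ A 1 0 1 0 ⇒ 1 0 1 0 1 0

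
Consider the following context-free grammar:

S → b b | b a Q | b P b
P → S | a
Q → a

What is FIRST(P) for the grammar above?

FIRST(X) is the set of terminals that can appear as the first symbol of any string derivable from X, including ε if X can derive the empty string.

We compute FIRST(P) using the standard algorithm.
FIRST(P) = {a, b}
FIRST(Q) = {a}
FIRST(S) = {b}
Therefore, FIRST(P) = {a, b}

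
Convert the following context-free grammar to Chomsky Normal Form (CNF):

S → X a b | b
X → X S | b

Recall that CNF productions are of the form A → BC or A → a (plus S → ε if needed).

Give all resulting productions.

TA → a; TB → b; S → b; X → b; S → X X0; X0 → TA TB; X → X S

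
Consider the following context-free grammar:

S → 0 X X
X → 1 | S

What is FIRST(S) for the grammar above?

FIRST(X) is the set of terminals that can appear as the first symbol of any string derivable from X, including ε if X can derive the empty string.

We compute FIRST(S) using the standard algorithm.
FIRST(S) = {0}
FIRST(X) = {0, 1}
Therefore, FIRST(S) = {0}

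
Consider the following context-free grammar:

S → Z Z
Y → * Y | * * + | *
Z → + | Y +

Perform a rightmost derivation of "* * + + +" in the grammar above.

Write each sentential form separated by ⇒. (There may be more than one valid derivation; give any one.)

S ⇒ Z Z ⇒ Z + ⇒ Y + + ⇒ * * + + +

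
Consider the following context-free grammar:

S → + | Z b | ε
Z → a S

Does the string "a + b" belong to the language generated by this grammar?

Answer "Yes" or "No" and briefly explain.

Yes - a valid derivation exists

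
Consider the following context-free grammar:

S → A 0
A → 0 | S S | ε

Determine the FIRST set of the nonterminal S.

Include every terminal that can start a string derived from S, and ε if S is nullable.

We compute FIRST(S) using the standard algorithm.
FIRST(A) = {0, ε}
FIRST(S) = {0}
Therefore, FIRST(S) = {0}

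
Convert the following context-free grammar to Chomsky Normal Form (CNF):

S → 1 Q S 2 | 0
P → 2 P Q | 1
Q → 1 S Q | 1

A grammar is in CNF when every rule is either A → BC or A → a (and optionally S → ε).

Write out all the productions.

T1 → 1; T2 → 2; S → 0; P → 1; Q → 1; S → T1 X0; X0 → Q X1; X1 → S T2; P → T2 X2; X2 → P Q; Q → T1 X3; X3 → S Q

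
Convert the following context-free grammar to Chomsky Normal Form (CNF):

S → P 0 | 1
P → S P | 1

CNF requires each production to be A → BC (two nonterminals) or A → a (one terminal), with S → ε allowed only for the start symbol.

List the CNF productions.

T0 → 0; S → 1; P → 1; S → P T0; P → S P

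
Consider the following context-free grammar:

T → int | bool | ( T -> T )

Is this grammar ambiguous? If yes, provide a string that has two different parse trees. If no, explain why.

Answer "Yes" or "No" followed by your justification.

No - the grammar is unambiguous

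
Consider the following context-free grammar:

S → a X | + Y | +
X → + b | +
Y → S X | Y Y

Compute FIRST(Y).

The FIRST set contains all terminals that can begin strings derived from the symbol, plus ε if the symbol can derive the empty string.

We compute FIRST(Y) using the standard algorithm.
FIRST(S) = {+, a}
FIRST(X) = {+}
FIRST(Y) = {+, a}
Therefore, FIRST(Y) = {+, a}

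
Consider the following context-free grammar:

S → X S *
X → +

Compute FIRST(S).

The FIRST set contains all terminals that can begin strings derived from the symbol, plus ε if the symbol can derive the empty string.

We compute FIRST(S) using the standard algorithm.
FIRST(S) = {+}
FIRST(X) = {+}
Therefore, FIRST(S) = {+}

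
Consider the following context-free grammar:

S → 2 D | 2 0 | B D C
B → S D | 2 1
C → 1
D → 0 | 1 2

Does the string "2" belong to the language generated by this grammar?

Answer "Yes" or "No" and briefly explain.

No - no valid derivation exists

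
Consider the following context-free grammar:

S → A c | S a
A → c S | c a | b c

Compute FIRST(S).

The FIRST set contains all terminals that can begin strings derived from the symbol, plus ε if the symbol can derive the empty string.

We compute FIRST(S) using the standard algorithm.
FIRST(A) = {b, c}
FIRST(S) = {b, c}
Therefore, FIRST(S) = {b, c}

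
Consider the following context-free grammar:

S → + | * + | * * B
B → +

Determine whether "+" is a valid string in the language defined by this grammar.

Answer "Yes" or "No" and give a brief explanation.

Yes - a valid derivation exists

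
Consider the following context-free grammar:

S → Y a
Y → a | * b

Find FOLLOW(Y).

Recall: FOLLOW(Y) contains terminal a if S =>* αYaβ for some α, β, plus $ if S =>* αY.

We compute FOLLOW(Y) using the standard algorithm.
FOLLOW(S) starts with {$}.
FIRST(S) = {*, a}
FIRST(Y) = {*, a}
FOLLOW(S) = {$}
FOLLOW(Y) = {a}
Therefore, FOLLOW(Y) = {a}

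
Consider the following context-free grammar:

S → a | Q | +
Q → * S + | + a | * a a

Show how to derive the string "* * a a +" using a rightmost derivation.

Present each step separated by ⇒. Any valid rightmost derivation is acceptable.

S ⇒ Q ⇒ * S + ⇒ * Q + ⇒ * * a a +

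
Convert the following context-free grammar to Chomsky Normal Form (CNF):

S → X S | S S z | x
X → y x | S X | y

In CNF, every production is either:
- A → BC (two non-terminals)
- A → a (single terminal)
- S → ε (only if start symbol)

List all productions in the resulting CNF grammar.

TZ → z; S → x; TY → y; TX → x; X → y; S → X S; S → S X0; X0 → S TZ; X → TY TX; X → S X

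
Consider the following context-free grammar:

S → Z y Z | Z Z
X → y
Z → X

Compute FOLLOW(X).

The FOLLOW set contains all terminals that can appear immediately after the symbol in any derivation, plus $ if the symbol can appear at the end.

We compute FOLLOW(X) using the standard algorithm.
FOLLOW(S) starts with {$}.
FIRST(S) = {y}
FIRST(X) = {y}
FIRST(Z) = {y}
FOLLOW(S) = {$}
FOLLOW(X) = {$, y}
FOLLOW(Z) = {$, y}
Therefore, FOLLOW(X) = {$, y}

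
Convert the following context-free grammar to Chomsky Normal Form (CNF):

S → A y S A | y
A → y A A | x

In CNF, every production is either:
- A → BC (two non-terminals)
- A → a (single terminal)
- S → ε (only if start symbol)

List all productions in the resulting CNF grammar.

TY → y; S → y; A → x; S → A X0; X0 → TY X1; X1 → S A; A → TY X2; X2 → A A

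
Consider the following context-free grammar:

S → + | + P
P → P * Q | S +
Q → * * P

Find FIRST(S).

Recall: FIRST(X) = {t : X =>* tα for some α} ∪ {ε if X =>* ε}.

We compute FIRST(S) using the standard algorithm.
FIRST(P) = {+}
FIRST(Q) = {*}
FIRST(S) = {+}
Therefore, FIRST(S) = {+}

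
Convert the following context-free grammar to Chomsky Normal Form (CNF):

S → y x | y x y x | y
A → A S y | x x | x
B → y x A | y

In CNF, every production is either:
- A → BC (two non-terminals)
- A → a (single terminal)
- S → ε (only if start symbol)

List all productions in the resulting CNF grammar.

TY → y; TX → x; S → y; A → x; B → y; S → TY TX; S → TY X0; X0 → TX X1; X1 → TY TX; A → A X2; X2 → S TY; A → TX TX; B → TY X3; X3 → TX A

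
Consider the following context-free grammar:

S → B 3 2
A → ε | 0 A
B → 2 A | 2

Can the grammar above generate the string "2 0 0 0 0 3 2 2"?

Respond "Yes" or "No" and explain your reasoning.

No - no valid derivation exists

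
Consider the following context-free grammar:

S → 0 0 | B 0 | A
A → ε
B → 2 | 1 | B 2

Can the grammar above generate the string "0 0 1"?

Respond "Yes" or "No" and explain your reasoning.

No - no valid derivation exists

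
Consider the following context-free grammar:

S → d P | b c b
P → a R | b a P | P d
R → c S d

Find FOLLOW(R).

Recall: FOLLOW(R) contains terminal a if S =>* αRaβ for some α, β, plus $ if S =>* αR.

We compute FOLLOW(R) using the standard algorithm.
FOLLOW(S) starts with {$}.
FIRST(P) = {a, b}
FIRST(R) = {c}
FIRST(S) = {b, d}
FOLLOW(P) = {$, d}
FOLLOW(R) = {$, d}
FOLLOW(S) = {$, d}
Therefore, FOLLOW(R) = {$, d}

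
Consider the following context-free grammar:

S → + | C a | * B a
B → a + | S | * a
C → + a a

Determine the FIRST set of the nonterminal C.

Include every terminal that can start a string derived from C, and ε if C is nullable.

We compute FIRST(C) using the standard algorithm.
FIRST(B) = {*, +, a}
FIRST(C) = {+}
FIRST(S) = {*, +}
Therefore, FIRST(C) = {+}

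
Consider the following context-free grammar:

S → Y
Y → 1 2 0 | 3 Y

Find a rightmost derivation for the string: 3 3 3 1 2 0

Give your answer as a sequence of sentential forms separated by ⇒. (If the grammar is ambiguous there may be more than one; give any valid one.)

S ⇒ Y ⇒ 3 Y ⇒ 3 3 Y ⇒ 3 3 3 Y ⇒ 3 3 3 1 2 0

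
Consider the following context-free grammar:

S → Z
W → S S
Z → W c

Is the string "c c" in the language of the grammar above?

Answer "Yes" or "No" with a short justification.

No - no valid derivation exists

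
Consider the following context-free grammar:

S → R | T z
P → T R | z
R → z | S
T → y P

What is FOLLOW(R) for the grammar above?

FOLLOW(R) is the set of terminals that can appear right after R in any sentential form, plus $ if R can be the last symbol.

We compute FOLLOW(R) using the standard algorithm.
FOLLOW(S) starts with {$}.
FIRST(P) = {y, z}
FIRST(R) = {y, z}
FIRST(S) = {y, z}
FIRST(T) = {y}
FOLLOW(P) = {y, z}
FOLLOW(R) = {$, y, z}
FOLLOW(S) = {$, y, z}
FOLLOW(T) = {y, z}
Therefore, FOLLOW(R) = {$, y, z}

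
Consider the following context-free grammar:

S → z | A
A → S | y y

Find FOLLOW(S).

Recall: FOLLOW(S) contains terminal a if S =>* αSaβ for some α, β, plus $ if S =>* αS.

We compute FOLLOW(S) using the standard algorithm.
FOLLOW(S) starts with {$}.
FIRST(A) = {y, z}
FIRST(S) = {y, z}
FOLLOW(A) = {$}
FOLLOW(S) = {$}
Therefore, FOLLOW(S) = {$}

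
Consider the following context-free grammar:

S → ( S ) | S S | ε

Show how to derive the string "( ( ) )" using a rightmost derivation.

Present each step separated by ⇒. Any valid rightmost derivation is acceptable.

S ⇒ ( S ) ⇒ ( ( S ) ) ⇒ ( ( ) )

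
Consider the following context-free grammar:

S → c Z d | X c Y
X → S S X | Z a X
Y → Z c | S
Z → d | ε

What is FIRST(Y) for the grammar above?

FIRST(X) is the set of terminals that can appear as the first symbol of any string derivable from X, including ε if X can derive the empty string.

We compute FIRST(Y) using the standard algorithm.
FIRST(S) = {a, c, d}
FIRST(X) = {a, c, d}
FIRST(Y) = {a, c, d}
FIRST(Z) = {d, ε}
Therefore, FIRST(Y) = {a, c, d}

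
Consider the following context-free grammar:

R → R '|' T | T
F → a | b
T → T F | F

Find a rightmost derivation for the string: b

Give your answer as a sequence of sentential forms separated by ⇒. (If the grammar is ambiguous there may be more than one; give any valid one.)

R ⇒ T ⇒ F ⇒ b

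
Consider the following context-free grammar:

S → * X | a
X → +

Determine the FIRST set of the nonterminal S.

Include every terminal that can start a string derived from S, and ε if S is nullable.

We compute FIRST(S) using the standard algorithm.
FIRST(S) = {*, a}
FIRST(X) = {+}
Therefore, FIRST(S) = {*, a}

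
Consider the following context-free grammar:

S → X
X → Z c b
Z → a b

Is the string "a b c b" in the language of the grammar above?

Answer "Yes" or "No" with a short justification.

Yes - a valid derivation exists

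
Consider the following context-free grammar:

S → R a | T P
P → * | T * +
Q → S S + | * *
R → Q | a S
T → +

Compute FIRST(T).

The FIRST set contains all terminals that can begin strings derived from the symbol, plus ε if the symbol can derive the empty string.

We compute FIRST(T) using the standard algorithm.
FIRST(P) = {*, +}
FIRST(Q) = {*, +, a}
FIRST(R) = {*, +, a}
FIRST(S) = {*, +, a}
FIRST(T) = {+}
Therefore, FIRST(T) = {+}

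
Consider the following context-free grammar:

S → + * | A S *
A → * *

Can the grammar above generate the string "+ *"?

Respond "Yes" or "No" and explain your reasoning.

Yes - a valid derivation exists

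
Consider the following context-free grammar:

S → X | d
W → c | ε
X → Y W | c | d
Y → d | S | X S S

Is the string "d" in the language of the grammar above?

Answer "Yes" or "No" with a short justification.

Yes - a valid derivation exists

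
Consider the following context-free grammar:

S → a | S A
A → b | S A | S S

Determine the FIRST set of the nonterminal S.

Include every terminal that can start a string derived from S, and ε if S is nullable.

We compute FIRST(S) using the standard algorithm.
FIRST(A) = {a, b}
FIRST(S) = {a}
Therefore, FIRST(S) = {a}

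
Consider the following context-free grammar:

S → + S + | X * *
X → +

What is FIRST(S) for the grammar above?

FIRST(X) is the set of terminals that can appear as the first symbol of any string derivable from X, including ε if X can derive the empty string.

We compute FIRST(S) using the standard algorithm.
FIRST(S) = {+}
FIRST(X) = {+}
Therefore, FIRST(S) = {+}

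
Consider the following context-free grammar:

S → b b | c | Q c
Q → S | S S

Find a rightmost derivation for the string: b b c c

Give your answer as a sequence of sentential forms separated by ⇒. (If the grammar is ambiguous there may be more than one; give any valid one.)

S ⇒ Q c ⇒ S S c ⇒ S c c ⇒ b b c c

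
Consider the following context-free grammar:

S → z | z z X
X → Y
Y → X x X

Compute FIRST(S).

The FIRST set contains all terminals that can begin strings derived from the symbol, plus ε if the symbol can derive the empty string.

We compute FIRST(S) using the standard algorithm.
FIRST(S) = {z}
FIRST(X) = {}
FIRST(Y) = {}
Therefore, FIRST(S) = {z}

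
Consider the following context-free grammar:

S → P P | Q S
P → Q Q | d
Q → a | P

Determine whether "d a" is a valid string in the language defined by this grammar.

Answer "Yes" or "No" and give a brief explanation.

No - no valid derivation exists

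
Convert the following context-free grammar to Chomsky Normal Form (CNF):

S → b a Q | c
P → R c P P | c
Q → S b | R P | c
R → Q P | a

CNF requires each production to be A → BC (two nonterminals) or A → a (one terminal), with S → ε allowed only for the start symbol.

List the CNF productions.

TB → b; TA → a; S → c; TC → c; P → c; Q → c; R → a; S → TB X0; X0 → TA Q; P → R X1; X1 → TC X2; X2 → P P; Q → S TB; Q → R P; R → Q P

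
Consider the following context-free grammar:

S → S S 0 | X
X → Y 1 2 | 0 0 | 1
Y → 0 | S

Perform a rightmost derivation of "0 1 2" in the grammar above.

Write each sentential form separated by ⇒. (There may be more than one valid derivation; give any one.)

S ⇒ X ⇒ Y 1 2 ⇒ 0 1 2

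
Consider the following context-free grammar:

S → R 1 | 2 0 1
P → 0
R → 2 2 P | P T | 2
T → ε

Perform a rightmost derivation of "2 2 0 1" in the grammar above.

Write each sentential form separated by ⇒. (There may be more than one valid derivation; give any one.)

S ⇒ R 1 ⇒ 2 2 P 1 ⇒ 2 2 0 1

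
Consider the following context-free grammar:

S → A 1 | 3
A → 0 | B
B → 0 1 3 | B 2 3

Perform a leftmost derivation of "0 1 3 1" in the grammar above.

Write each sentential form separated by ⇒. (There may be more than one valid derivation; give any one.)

S ⇒ A 1 ⇒ B 1 ⇒ 0 1 3 1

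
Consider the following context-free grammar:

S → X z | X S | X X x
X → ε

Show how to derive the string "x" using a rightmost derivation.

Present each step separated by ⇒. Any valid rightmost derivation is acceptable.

S ⇒ X X x ⇒ X x ⇒ x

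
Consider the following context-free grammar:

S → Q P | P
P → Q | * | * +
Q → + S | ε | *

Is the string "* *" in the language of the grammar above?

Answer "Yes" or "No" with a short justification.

Yes - a valid derivation exists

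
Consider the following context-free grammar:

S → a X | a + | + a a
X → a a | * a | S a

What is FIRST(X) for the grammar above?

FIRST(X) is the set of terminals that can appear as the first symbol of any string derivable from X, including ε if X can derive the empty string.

We compute FIRST(X) using the standard algorithm.
FIRST(S) = {+, a}
FIRST(X) = {*, +, a}
Therefore, FIRST(X) = {*, +, a}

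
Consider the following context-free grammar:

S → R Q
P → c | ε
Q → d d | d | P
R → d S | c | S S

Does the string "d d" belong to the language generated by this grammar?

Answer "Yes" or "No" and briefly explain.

No - no valid derivation exists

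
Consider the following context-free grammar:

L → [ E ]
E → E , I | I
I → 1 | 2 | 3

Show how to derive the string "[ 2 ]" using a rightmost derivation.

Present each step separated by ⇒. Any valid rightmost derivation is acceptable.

L ⇒ [ E ] ⇒ [ I ] ⇒ [ 2 ]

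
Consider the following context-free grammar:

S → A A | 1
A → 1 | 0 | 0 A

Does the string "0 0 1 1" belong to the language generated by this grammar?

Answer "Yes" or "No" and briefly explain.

Yes - a valid derivation exists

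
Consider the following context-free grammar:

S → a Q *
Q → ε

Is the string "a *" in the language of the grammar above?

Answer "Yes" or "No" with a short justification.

Yes - a valid derivation exists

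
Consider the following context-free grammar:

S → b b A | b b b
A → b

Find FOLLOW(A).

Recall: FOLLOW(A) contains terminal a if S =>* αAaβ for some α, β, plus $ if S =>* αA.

We compute FOLLOW(A) using the standard algorithm.
FOLLOW(S) starts with {$}.
FIRST(A) = {b}
FIRST(S) = {b}
FOLLOW(A) = {$}
FOLLOW(S) = {$}
Therefore, FOLLOW(A) = {$}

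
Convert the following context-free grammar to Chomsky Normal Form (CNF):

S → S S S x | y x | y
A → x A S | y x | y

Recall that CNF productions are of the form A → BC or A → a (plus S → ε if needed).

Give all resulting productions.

TX → x; TY → y; S → y; A → y; S → S X0; X0 → S X1; X1 → S TX; S → TY TX; A → TX X2; X2 → A S; A → TY TX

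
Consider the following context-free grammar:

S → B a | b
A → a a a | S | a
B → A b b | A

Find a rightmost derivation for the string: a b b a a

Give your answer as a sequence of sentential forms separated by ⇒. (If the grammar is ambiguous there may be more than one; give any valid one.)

S ⇒ B a ⇒ A a ⇒ S a ⇒ B a a ⇒ A b b a a ⇒ a b b a a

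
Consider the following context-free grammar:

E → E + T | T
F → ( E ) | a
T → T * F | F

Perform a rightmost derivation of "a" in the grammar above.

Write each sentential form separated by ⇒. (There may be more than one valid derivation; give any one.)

E ⇒ T ⇒ F ⇒ a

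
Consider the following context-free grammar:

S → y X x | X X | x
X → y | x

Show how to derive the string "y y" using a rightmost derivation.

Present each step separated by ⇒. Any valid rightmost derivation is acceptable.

S ⇒ X X ⇒ X y ⇒ y y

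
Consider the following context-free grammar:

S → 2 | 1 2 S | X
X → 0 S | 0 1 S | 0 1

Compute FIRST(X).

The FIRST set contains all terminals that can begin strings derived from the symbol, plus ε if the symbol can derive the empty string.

We compute FIRST(X) using the standard algorithm.
FIRST(S) = {0, 1, 2}
FIRST(X) = {0}
Therefore, FIRST(X) = {0}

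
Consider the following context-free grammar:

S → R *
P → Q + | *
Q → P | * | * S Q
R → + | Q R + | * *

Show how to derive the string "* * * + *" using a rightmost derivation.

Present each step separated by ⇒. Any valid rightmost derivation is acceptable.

S ⇒ R * ⇒ Q R + * ⇒ Q * * + * ⇒ * * * + *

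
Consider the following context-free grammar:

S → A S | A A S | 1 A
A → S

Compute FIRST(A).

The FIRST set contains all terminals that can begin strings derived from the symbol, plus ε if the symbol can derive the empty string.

We compute FIRST(A) using the standard algorithm.
FIRST(A) = {1}
FIRST(S) = {1}
Therefore, FIRST(A) = {1}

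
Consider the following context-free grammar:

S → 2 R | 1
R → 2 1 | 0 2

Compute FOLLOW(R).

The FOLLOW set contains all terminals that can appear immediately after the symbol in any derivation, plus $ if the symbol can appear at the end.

We compute FOLLOW(R) using the standard algorithm.
FOLLOW(S) starts with {$}.
FIRST(R) = {0, 2}
FIRST(S) = {1, 2}
FOLLOW(R) = {$}
FOLLOW(S) = {$}
Therefore, FOLLOW(R) = {$}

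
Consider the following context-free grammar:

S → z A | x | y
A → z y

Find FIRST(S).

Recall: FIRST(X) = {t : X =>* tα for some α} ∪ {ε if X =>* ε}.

We compute FIRST(S) using the standard algorithm.
FIRST(A) = {z}
FIRST(S) = {x, y, z}
Therefore, FIRST(S) = {x, y, z}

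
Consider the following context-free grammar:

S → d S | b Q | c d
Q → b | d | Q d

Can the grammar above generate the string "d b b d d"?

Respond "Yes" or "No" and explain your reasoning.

Yes - a valid derivation exists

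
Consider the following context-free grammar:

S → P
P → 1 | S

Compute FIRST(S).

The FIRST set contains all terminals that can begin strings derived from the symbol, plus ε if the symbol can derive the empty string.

We compute FIRST(S) using the standard algorithm.
FIRST(P) = {1}
FIRST(S) = {1}
Therefore, FIRST(S) = {1}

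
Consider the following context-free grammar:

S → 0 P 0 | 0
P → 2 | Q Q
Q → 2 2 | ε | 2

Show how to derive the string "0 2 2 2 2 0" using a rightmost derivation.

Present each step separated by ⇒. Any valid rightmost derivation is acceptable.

S ⇒ 0 P 0 ⇒ 0 Q Q 0 ⇒ 0 Q 2 2 0 ⇒ 0 2 2 2 2 0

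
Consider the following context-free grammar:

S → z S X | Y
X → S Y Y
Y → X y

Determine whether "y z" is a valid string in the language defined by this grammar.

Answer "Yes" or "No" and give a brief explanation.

No - no valid derivation exists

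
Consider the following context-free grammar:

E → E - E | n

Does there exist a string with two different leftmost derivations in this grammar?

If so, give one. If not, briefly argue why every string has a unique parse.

Yes - the string 'n - n - n - n' has two distinct leftmost derivations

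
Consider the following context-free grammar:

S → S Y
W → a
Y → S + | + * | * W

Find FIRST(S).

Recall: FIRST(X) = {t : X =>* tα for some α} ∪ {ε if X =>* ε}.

We compute FIRST(S) using the standard algorithm.
FIRST(S) = {}
FIRST(W) = {a}
FIRST(Y) = {*, +}
Therefore, FIRST(S) = {}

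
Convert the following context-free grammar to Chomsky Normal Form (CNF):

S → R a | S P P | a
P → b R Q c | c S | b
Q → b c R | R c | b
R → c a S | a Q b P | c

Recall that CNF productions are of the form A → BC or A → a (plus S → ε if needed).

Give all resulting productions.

TA → a; S → a; TB → b; TC → c; P → b; Q → b; R → c; S → R TA; S → S X0; X0 → P P; P → TB X1; X1 → R X2; X2 → Q TC; P → TC S; Q → TB X3; X3 → TC R; Q → R TC; R → TC X4; X4 → TA S; R → TA X5; X5 → Q X6; X6 → TB P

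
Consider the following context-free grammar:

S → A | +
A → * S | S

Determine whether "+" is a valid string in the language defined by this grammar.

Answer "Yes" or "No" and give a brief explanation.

Yes - a valid derivation exists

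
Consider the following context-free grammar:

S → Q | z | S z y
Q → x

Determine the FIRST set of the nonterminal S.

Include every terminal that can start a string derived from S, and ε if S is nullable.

We compute FIRST(S) using the standard algorithm.
FIRST(Q) = {x}
FIRST(S) = {x, z}
Therefore, FIRST(S) = {x, z}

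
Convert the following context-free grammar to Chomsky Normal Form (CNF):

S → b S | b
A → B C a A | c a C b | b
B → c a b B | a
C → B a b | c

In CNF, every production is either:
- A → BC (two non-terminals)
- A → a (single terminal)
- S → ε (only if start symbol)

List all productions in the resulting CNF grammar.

TB → b; S → b; TA → a; TC → c; A → b; B → a; C → c; S → TB S; A → B X0; X0 → C X1; X1 → TA A; A → TC X2; X2 → TA X3; X3 → C TB; B → TC X4; X4 → TA X5; X5 → TB B; C → B X6; X6 → TA TB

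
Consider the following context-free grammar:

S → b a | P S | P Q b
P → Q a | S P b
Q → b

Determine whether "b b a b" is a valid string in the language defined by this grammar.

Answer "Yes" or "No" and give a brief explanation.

No - no valid derivation exists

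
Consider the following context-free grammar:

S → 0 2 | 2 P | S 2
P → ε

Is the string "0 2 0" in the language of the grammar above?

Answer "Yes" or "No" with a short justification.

No - no valid derivation exists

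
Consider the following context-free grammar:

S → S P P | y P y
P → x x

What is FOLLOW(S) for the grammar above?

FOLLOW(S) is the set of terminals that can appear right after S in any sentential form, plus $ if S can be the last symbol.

We compute FOLLOW(S) using the standard algorithm.
FOLLOW(S) starts with {$}.
FIRST(P) = {x}
FIRST(S) = {y}
FOLLOW(P) = {$, x, y}
FOLLOW(S) = {$, x}
Therefore, FOLLOW(S) = {$, x}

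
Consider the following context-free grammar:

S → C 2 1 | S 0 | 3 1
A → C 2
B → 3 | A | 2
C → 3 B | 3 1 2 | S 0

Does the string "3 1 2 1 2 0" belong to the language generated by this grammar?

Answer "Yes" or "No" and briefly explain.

No - no valid derivation exists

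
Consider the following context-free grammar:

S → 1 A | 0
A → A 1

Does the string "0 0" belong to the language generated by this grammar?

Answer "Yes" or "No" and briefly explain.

No - no valid derivation exists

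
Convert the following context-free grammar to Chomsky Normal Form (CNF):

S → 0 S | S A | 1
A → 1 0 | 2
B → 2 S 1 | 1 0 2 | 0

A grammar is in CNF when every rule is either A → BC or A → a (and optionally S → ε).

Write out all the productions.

T0 → 0; S → 1; T1 → 1; A → 2; T2 → 2; B → 0; S → T0 S; S → S A; A → T1 T0; B → T2 X0; X0 → S T1; B → T1 X1; X1 → T0 T2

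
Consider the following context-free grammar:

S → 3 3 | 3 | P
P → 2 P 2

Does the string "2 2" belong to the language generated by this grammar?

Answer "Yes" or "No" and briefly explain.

No - no valid derivation exists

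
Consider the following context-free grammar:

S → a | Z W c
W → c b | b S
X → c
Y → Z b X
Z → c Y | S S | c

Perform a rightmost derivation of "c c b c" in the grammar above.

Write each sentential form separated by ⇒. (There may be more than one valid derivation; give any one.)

S ⇒ Z W c ⇒ Z c b c ⇒ c c b c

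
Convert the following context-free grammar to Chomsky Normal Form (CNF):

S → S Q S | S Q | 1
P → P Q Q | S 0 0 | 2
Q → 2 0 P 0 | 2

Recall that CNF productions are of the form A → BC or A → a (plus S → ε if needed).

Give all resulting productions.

S → 1; T0 → 0; P → 2; T2 → 2; Q → 2; S → S X0; X0 → Q S; S → S Q; P → P X1; X1 → Q Q; P → S X2; X2 → T0 T0; Q → T2 X3; X3 → T0 X4; X4 → P T0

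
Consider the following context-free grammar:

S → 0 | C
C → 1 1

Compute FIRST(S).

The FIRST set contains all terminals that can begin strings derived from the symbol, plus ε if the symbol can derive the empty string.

We compute FIRST(S) using the standard algorithm.
FIRST(C) = {1}
FIRST(S) = {0, 1}
Therefore, FIRST(S) = {0, 1}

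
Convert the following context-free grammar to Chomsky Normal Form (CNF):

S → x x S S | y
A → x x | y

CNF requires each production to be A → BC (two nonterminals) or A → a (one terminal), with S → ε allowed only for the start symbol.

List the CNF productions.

TX → x; S → y; A → y; S → TX X0; X0 → TX X1; X1 → S S; A → TX TX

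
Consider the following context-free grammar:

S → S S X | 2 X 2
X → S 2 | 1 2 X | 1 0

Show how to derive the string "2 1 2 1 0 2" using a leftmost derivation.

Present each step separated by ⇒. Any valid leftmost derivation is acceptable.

S ⇒ 2 X 2 ⇒ 2 1 2 X 2 ⇒ 2 1 2 1 0 2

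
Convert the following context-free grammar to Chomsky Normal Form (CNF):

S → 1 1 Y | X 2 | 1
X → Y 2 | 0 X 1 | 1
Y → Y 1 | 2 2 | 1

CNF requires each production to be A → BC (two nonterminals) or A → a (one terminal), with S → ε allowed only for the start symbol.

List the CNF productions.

T1 → 1; T2 → 2; S → 1; T0 → 0; X → 1; Y → 1; S → T1 X0; X0 → T1 Y; S → X T2; X → Y T2; X → T0 X1; X1 → X T1; Y → Y T1; Y → T2 T2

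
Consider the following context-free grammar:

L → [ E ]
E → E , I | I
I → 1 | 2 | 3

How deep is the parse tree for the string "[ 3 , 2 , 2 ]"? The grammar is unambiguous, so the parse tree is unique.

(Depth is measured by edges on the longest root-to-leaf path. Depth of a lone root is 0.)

5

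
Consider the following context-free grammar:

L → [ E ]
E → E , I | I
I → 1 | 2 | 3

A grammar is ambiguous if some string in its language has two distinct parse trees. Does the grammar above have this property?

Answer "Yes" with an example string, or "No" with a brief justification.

No - the grammar is unambiguous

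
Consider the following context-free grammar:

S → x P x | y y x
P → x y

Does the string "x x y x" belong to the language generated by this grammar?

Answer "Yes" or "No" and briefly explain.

Yes - a valid derivation exists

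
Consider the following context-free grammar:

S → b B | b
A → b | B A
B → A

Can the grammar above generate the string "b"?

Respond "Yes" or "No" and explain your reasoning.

Yes - a valid derivation exists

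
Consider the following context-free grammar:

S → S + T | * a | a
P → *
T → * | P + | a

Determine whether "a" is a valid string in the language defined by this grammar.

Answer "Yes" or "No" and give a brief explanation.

Yes - a valid derivation exists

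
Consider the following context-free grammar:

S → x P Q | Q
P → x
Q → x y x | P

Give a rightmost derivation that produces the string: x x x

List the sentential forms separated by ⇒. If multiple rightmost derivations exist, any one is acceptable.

S ⇒ x P Q ⇒ x P P ⇒ x P x ⇒ x x x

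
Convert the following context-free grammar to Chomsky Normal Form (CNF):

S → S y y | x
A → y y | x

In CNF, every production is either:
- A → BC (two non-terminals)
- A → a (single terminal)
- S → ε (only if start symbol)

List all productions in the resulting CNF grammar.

TY → y; S → x; A → x; S → S X0; X0 → TY TY; A → TY TY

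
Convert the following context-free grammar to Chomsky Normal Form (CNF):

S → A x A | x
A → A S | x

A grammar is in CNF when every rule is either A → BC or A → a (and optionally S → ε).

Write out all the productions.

TX → x; S → x; A → x; S → A X0; X0 → TX A; A → A S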